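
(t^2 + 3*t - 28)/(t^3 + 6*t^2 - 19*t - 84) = 1/(t + 3)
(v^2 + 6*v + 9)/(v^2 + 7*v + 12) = (v + 3)/(v + 4)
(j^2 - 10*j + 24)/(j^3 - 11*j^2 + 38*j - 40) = (j - 6)/(j^2 - 7*j + 10)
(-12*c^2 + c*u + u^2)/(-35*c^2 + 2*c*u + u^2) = (-12*c^2 + c*u + u^2)/(-35*c^2 + 2*c*u + u^2)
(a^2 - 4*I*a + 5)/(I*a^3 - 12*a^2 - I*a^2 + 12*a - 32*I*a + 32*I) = (-I*a^2 - 4*a - 5*I)/(a^3 + a^2*(-1 + 12*I) + a*(-32 - 12*I) + 32)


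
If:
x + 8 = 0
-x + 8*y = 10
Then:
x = -8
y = 1/4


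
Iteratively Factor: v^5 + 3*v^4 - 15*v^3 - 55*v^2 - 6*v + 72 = (v + 2)*(v^4 + v^3 - 17*v^2 - 21*v + 36) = (v + 2)*(v + 3)*(v^3 - 2*v^2 - 11*v + 12) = (v + 2)*(v + 3)^2*(v^2 - 5*v + 4) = (v - 1)*(v + 2)*(v + 3)^2*(v - 4)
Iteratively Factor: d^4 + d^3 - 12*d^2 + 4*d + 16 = (d - 2)*(d^3 + 3*d^2 - 6*d - 8) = (d - 2)*(d + 1)*(d^2 + 2*d - 8) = (d - 2)^2*(d + 1)*(d + 4)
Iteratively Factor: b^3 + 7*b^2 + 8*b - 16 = (b - 1)*(b^2 + 8*b + 16) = (b - 1)*(b + 4)*(b + 4)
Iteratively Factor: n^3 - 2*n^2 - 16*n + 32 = (n - 4)*(n^2 + 2*n - 8) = (n - 4)*(n + 4)*(n - 2)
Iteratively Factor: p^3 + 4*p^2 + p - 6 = (p + 3)*(p^2 + p - 2) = (p - 1)*(p + 3)*(p + 2)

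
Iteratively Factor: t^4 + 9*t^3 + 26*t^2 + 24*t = (t)*(t^3 + 9*t^2 + 26*t + 24) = t*(t + 4)*(t^2 + 5*t + 6) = t*(t + 2)*(t + 4)*(t + 3)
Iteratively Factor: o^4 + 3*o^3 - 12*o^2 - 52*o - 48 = (o + 3)*(o^3 - 12*o - 16) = (o - 4)*(o + 3)*(o^2 + 4*o + 4) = (o - 4)*(o + 2)*(o + 3)*(o + 2)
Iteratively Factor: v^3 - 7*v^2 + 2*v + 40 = (v - 5)*(v^2 - 2*v - 8) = (v - 5)*(v + 2)*(v - 4)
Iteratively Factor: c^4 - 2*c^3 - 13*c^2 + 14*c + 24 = (c + 3)*(c^3 - 5*c^2 + 2*c + 8) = (c + 1)*(c + 3)*(c^2 - 6*c + 8) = (c - 4)*(c + 1)*(c + 3)*(c - 2)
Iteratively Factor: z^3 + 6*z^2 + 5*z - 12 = (z + 3)*(z^2 + 3*z - 4) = (z - 1)*(z + 3)*(z + 4)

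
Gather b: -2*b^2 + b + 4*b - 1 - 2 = -2*b^2 + 5*b - 3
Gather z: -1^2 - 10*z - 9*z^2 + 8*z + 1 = -9*z^2 - 2*z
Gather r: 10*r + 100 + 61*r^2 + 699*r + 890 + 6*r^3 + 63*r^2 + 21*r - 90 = 6*r^3 + 124*r^2 + 730*r + 900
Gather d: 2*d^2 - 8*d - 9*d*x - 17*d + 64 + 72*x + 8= 2*d^2 + d*(-9*x - 25) + 72*x + 72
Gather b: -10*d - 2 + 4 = 2 - 10*d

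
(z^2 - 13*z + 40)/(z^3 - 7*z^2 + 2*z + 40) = (z - 8)/(z^2 - 2*z - 8)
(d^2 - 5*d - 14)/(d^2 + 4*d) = (d^2 - 5*d - 14)/(d*(d + 4))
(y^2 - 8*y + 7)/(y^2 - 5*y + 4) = (y - 7)/(y - 4)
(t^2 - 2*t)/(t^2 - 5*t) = (t - 2)/(t - 5)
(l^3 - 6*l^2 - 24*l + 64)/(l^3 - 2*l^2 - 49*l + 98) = (l^2 - 4*l - 32)/(l^2 - 49)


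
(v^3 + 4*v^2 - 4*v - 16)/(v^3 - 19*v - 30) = (v^2 + 2*v - 8)/(v^2 - 2*v - 15)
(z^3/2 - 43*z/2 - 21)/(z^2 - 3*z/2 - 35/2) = (-z^3 + 43*z + 42)/(-2*z^2 + 3*z + 35)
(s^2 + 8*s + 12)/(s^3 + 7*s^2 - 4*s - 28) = (s + 6)/(s^2 + 5*s - 14)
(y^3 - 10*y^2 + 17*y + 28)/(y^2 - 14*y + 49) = (y^2 - 3*y - 4)/(y - 7)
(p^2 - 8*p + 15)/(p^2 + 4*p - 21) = (p - 5)/(p + 7)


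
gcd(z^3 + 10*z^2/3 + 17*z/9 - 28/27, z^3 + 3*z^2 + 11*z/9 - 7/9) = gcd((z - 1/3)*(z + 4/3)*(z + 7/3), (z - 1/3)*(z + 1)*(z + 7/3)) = z^2 + 2*z - 7/9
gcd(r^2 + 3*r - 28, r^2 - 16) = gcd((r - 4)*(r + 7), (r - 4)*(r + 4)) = r - 4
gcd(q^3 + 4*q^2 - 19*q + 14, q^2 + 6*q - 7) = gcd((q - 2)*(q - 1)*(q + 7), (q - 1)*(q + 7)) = q^2 + 6*q - 7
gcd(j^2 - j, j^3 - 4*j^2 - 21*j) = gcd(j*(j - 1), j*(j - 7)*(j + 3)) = j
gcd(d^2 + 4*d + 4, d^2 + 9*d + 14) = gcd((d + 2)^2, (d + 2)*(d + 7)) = d + 2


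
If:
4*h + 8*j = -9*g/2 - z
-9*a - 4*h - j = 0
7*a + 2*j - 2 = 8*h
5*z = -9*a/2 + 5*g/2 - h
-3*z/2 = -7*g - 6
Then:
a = -166/7257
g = -11488/12095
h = -793/7257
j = 4666/7257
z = -15692/36285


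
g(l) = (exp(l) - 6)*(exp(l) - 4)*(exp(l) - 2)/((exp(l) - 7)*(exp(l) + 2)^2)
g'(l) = -2*(exp(l) - 6)*(exp(l) - 4)*(exp(l) - 2)*exp(l)/((exp(l) - 7)*(exp(l) + 2)^3) + (exp(l) - 6)*(exp(l) - 4)*exp(l)/((exp(l) - 7)*(exp(l) + 2)^2) + (exp(l) - 6)*(exp(l) - 2)*exp(l)/((exp(l) - 7)*(exp(l) + 2)^2) + (exp(l) - 4)*(exp(l) - 2)*exp(l)/((exp(l) - 7)*(exp(l) + 2)^2) - (exp(l) - 6)*(exp(l) - 4)*(exp(l) - 2)*exp(l)/((exp(l) - 7)^2*(exp(l) + 2)^2)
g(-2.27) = 1.43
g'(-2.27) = -0.26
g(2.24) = 0.44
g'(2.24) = 0.09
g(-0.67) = 0.70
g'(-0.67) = -0.64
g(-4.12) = 1.67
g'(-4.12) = -0.05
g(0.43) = 0.07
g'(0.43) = -0.36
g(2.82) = 0.59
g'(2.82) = 0.30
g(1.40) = 0.00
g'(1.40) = 0.15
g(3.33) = 0.73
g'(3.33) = 0.23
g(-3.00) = 1.57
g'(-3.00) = -0.14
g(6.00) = 0.98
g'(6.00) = 0.02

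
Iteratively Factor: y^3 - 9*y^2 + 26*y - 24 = (y - 2)*(y^2 - 7*y + 12) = (y - 4)*(y - 2)*(y - 3)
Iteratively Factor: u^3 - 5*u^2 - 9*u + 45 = (u - 5)*(u^2 - 9) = (u - 5)*(u + 3)*(u - 3)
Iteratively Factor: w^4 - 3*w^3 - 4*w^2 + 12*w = (w - 2)*(w^3 - w^2 - 6*w) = (w - 2)*(w + 2)*(w^2 - 3*w) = w*(w - 2)*(w + 2)*(w - 3)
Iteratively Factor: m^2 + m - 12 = (m - 3)*(m + 4)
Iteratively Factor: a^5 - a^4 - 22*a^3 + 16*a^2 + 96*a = (a + 2)*(a^4 - 3*a^3 - 16*a^2 + 48*a) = a*(a + 2)*(a^3 - 3*a^2 - 16*a + 48) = a*(a + 2)*(a + 4)*(a^2 - 7*a + 12) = a*(a - 3)*(a + 2)*(a + 4)*(a - 4)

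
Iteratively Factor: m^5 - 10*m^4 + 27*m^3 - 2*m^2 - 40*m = (m)*(m^4 - 10*m^3 + 27*m^2 - 2*m - 40) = m*(m - 5)*(m^3 - 5*m^2 + 2*m + 8) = m*(m - 5)*(m - 2)*(m^2 - 3*m - 4) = m*(m - 5)*(m - 2)*(m + 1)*(m - 4)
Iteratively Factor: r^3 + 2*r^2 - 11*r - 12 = (r + 1)*(r^2 + r - 12) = (r + 1)*(r + 4)*(r - 3)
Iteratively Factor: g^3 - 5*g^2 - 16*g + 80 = (g + 4)*(g^2 - 9*g + 20) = (g - 4)*(g + 4)*(g - 5)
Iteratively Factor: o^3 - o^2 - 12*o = (o + 3)*(o^2 - 4*o) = o*(o + 3)*(o - 4)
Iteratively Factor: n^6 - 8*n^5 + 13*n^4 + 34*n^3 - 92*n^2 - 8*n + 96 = (n + 2)*(n^5 - 10*n^4 + 33*n^3 - 32*n^2 - 28*n + 48) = (n - 3)*(n + 2)*(n^4 - 7*n^3 + 12*n^2 + 4*n - 16) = (n - 4)*(n - 3)*(n + 2)*(n^3 - 3*n^2 + 4) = (n - 4)*(n - 3)*(n - 2)*(n + 2)*(n^2 - n - 2) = (n - 4)*(n - 3)*(n - 2)^2*(n + 2)*(n + 1)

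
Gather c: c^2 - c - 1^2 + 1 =c^2 - c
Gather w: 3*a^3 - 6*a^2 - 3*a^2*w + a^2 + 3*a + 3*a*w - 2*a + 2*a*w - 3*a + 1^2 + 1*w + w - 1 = 3*a^3 - 5*a^2 - 2*a + w*(-3*a^2 + 5*a + 2)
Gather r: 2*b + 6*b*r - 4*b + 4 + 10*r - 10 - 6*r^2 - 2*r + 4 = -2*b - 6*r^2 + r*(6*b + 8) - 2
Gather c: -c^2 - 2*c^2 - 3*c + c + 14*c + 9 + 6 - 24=-3*c^2 + 12*c - 9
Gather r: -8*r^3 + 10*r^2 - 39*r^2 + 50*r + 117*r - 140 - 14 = -8*r^3 - 29*r^2 + 167*r - 154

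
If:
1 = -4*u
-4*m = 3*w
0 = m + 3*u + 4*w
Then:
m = -9/52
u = -1/4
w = 3/13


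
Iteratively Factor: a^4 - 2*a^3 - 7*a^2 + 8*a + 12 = (a - 3)*(a^3 + a^2 - 4*a - 4) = (a - 3)*(a + 2)*(a^2 - a - 2) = (a - 3)*(a + 1)*(a + 2)*(a - 2)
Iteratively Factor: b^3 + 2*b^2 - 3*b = (b + 3)*(b^2 - b) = b*(b + 3)*(b - 1)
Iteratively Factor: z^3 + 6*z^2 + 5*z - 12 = (z + 3)*(z^2 + 3*z - 4) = (z + 3)*(z + 4)*(z - 1)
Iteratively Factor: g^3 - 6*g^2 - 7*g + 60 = (g - 5)*(g^2 - g - 12) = (g - 5)*(g - 4)*(g + 3)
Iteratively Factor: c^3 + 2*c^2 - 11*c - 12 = (c + 4)*(c^2 - 2*c - 3) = (c + 1)*(c + 4)*(c - 3)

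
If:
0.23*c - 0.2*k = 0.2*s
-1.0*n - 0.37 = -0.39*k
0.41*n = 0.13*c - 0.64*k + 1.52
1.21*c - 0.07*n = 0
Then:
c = 0.03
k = 2.09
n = 0.45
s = -2.06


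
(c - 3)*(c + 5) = c^2 + 2*c - 15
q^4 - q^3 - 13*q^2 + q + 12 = (q - 4)*(q - 1)*(q + 1)*(q + 3)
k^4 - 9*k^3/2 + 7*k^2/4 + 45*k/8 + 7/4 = (k - 7/2)*(k - 2)*(k + 1/2)^2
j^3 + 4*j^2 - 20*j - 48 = (j - 4)*(j + 2)*(j + 6)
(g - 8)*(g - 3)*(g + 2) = g^3 - 9*g^2 + 2*g + 48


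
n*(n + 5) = n^2 + 5*n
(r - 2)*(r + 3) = r^2 + r - 6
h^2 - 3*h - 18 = (h - 6)*(h + 3)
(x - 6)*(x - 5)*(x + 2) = x^3 - 9*x^2 + 8*x + 60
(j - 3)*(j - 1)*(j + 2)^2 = j^4 - 9*j^2 - 4*j + 12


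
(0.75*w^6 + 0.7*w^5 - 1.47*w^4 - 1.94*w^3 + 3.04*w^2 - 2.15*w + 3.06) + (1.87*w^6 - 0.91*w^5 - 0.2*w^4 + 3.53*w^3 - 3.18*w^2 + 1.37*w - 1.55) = 2.62*w^6 - 0.21*w^5 - 1.67*w^4 + 1.59*w^3 - 0.14*w^2 - 0.78*w + 1.51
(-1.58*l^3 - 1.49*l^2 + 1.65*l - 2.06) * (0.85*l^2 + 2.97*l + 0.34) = -1.343*l^5 - 5.9591*l^4 - 3.56*l^3 + 2.6429*l^2 - 5.5572*l - 0.7004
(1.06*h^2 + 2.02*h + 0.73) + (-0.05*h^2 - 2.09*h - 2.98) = 1.01*h^2 - 0.0699999999999998*h - 2.25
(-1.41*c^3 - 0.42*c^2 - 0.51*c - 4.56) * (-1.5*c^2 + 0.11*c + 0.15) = 2.115*c^5 + 0.4749*c^4 + 0.5073*c^3 + 6.7209*c^2 - 0.5781*c - 0.684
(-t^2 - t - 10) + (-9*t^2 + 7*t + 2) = -10*t^2 + 6*t - 8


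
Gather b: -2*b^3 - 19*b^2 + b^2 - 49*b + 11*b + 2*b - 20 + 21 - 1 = -2*b^3 - 18*b^2 - 36*b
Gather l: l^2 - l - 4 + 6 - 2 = l^2 - l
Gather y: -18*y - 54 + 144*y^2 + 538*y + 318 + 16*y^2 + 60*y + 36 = 160*y^2 + 580*y + 300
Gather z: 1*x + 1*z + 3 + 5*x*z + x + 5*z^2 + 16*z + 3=2*x + 5*z^2 + z*(5*x + 17) + 6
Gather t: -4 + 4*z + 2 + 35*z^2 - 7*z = 35*z^2 - 3*z - 2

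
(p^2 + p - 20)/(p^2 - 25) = (p - 4)/(p - 5)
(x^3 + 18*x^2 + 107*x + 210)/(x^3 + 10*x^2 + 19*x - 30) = (x + 7)/(x - 1)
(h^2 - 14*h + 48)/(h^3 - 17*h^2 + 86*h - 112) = (h - 6)/(h^2 - 9*h + 14)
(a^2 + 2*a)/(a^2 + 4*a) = (a + 2)/(a + 4)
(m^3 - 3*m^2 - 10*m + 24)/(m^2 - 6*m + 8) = m + 3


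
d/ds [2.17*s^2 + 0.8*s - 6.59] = 4.34*s + 0.8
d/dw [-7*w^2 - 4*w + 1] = -14*w - 4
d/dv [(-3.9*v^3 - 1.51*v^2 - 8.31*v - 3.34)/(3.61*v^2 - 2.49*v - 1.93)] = (-14.079*v^4 + 19.422*v^3 + 56.34*v^2 + 29.9434*v + 7.7217)/(13.0321*v^4 - 17.9778*v^3 - 7.7345*v^2 + 9.6114*v + 3.7249)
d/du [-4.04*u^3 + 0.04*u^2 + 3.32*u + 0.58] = -12.12*u^2 + 0.08*u + 3.32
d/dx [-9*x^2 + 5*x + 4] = 5 - 18*x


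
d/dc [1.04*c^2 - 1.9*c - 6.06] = 2.08*c - 1.9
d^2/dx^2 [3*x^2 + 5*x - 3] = 6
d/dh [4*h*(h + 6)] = 8*h + 24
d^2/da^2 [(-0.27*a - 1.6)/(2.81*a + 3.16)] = -20.472536/(2.81*a + 3.16)^3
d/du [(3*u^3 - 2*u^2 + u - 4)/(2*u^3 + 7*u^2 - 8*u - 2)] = (25*u^4 - 52*u^3 + 15*u^2 + 64*u - 34)/(4*u^6 + 28*u^5 + 17*u^4 - 120*u^3 + 36*u^2 + 32*u + 4)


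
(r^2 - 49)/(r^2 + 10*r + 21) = (r - 7)/(r + 3)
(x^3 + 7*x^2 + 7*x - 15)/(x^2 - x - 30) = (x^2 + 2*x - 3)/(x - 6)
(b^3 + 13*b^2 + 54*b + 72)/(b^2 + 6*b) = b + 7 + 12/b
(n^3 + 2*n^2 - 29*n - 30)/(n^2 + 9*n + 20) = (n^3 + 2*n^2 - 29*n - 30)/(n^2 + 9*n + 20)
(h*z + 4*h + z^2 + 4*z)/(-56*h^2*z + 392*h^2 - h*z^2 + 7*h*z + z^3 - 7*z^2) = (h*z + 4*h + z^2 + 4*z)/(-56*h^2*z + 392*h^2 - h*z^2 + 7*h*z + z^3 - 7*z^2)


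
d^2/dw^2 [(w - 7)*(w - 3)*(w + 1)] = 6*w - 18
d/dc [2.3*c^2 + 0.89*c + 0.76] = 4.6*c + 0.89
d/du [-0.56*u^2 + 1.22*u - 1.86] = 1.22 - 1.12*u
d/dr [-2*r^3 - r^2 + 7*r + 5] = -6*r^2 - 2*r + 7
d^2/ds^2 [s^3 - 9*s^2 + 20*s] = 6*s - 18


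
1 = 1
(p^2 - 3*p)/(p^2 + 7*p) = (p - 3)/(p + 7)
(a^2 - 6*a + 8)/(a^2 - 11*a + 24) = (a^2 - 6*a + 8)/(a^2 - 11*a + 24)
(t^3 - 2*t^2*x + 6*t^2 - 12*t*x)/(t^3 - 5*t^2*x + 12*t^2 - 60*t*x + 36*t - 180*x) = t*(-t + 2*x)/(-t^2 + 5*t*x - 6*t + 30*x)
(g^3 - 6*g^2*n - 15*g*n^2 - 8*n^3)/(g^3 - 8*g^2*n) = 1 + 2*n/g + n^2/g^2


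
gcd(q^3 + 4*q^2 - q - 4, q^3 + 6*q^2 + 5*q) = q + 1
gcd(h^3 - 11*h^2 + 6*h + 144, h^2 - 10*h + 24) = h - 6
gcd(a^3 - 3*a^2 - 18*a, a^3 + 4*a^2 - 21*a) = a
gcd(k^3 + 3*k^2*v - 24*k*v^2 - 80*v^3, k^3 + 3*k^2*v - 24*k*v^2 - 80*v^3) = -k^3 - 3*k^2*v + 24*k*v^2 + 80*v^3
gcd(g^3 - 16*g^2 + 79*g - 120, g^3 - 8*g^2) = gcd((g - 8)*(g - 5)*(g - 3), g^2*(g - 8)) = g - 8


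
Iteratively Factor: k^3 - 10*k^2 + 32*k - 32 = (k - 4)*(k^2 - 6*k + 8) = (k - 4)*(k - 2)*(k - 4)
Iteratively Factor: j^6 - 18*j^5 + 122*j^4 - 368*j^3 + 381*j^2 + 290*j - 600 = (j - 3)*(j^5 - 15*j^4 + 77*j^3 - 137*j^2 - 30*j + 200) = (j - 3)*(j - 2)*(j^4 - 13*j^3 + 51*j^2 - 35*j - 100) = (j - 5)*(j - 3)*(j - 2)*(j^3 - 8*j^2 + 11*j + 20) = (j - 5)*(j - 4)*(j - 3)*(j - 2)*(j^2 - 4*j - 5) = (j - 5)*(j - 4)*(j - 3)*(j - 2)*(j + 1)*(j - 5)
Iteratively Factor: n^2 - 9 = (n + 3)*(n - 3)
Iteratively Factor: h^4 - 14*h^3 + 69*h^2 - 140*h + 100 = (h - 2)*(h^3 - 12*h^2 + 45*h - 50) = (h - 2)^2*(h^2 - 10*h + 25) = (h - 5)*(h - 2)^2*(h - 5)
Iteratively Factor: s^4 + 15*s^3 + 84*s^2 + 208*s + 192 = (s + 4)*(s^3 + 11*s^2 + 40*s + 48) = (s + 4)^2*(s^2 + 7*s + 12) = (s + 4)^3*(s + 3)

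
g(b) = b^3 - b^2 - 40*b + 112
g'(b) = 3*b^2 - 2*b - 40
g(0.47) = 93.08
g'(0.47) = -40.28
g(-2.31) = 186.74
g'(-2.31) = -19.37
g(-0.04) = 113.60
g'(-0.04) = -39.92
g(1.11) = 67.74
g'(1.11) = -38.52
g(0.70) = 83.85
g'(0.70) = -39.93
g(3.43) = 3.39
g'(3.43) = -11.57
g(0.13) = 106.79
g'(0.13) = -40.21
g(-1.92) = 178.04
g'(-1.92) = -25.10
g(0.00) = 112.00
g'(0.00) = -40.00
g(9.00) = 400.00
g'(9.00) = 185.00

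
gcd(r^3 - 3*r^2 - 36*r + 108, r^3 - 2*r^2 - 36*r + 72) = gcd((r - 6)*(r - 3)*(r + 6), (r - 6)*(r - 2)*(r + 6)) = r^2 - 36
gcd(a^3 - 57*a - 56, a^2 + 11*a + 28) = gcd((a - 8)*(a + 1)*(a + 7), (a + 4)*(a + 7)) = a + 7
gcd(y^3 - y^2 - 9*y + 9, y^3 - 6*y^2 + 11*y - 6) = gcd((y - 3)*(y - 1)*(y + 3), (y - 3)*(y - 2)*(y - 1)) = y^2 - 4*y + 3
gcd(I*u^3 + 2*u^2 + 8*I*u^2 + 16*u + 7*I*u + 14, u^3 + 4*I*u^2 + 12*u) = u - 2*I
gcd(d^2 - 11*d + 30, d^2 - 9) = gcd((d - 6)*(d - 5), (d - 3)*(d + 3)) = 1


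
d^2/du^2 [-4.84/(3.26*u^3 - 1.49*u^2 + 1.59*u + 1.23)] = ((94.6704*u - 14.4232)*(3.26*u^3 - 1.49*u^2 + 1.59*u + 1.23) - 4.84*(9.78*u^2 - 2.98*u + 1.59)*(19.56*u^2 - 5.96*u + 3.18))/(3.26*u^3 - 1.49*u^2 + 1.59*u + 1.23)^3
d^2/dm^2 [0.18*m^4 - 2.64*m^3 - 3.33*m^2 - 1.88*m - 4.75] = 2.16*m^2 - 15.84*m - 6.66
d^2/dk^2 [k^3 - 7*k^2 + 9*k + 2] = 6*k - 14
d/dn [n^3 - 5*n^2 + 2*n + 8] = 3*n^2 - 10*n + 2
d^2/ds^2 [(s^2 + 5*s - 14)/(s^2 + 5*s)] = 28*(-3*s^2 - 15*s - 25)/(s^3*(s^3 + 15*s^2 + 75*s + 125))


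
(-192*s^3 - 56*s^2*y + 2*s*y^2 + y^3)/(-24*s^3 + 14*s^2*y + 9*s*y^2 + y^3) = (-8*s + y)/(-s + y)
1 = 1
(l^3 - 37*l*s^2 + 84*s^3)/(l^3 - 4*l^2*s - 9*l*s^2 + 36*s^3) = (l + 7*s)/(l + 3*s)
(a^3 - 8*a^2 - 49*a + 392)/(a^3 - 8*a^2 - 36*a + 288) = (a^2 - 49)/(a^2 - 36)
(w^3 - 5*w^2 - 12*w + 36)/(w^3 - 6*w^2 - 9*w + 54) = (w - 2)/(w - 3)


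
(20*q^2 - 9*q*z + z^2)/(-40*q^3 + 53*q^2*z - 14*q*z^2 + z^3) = (-4*q + z)/(8*q^2 - 9*q*z + z^2)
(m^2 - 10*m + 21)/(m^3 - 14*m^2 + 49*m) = (m - 3)/(m*(m - 7))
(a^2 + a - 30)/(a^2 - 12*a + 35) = (a + 6)/(a - 7)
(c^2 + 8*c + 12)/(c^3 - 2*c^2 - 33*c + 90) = (c + 2)/(c^2 - 8*c + 15)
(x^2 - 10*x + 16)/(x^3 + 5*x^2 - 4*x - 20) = (x - 8)/(x^2 + 7*x + 10)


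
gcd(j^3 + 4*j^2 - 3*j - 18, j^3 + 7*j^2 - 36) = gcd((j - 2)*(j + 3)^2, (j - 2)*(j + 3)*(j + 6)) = j^2 + j - 6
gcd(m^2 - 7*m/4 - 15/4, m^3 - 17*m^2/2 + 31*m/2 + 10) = 1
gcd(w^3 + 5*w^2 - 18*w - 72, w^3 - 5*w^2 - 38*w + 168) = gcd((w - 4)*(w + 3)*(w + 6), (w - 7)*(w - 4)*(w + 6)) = w^2 + 2*w - 24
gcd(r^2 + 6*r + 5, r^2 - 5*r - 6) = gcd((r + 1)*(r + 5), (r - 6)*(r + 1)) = r + 1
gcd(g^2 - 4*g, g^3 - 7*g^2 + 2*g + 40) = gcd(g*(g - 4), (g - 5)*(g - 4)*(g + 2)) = g - 4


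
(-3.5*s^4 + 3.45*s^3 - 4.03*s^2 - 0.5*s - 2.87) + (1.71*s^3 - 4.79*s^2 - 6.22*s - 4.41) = -3.5*s^4 + 5.16*s^3 - 8.82*s^2 - 6.72*s - 7.28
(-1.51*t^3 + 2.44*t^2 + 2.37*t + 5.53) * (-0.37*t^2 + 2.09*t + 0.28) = 0.5587*t^5 - 4.0587*t^4 + 3.7999*t^3 + 3.5904*t^2 + 12.2213*t + 1.5484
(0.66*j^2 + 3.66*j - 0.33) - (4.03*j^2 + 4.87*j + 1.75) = -3.37*j^2 - 1.21*j - 2.08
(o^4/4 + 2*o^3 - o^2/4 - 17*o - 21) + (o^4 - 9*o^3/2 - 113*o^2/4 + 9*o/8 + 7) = 5*o^4/4 - 5*o^3/2 - 57*o^2/2 - 127*o/8 - 14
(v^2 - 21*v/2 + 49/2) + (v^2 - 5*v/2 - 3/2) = 2*v^2 - 13*v + 23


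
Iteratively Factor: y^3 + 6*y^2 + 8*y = (y + 2)*(y^2 + 4*y) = y*(y + 2)*(y + 4)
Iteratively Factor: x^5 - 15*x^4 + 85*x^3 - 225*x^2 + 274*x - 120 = (x - 4)*(x^4 - 11*x^3 + 41*x^2 - 61*x + 30) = (x - 5)*(x - 4)*(x^3 - 6*x^2 + 11*x - 6) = (x - 5)*(x - 4)*(x - 1)*(x^2 - 5*x + 6) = (x - 5)*(x - 4)*(x - 3)*(x - 1)*(x - 2)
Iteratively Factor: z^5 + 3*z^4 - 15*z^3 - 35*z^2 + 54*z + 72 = (z + 1)*(z^4 + 2*z^3 - 17*z^2 - 18*z + 72) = (z - 3)*(z + 1)*(z^3 + 5*z^2 - 2*z - 24) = (z - 3)*(z + 1)*(z + 4)*(z^2 + z - 6) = (z - 3)*(z - 2)*(z + 1)*(z + 4)*(z + 3)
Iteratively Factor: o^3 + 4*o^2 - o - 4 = (o + 1)*(o^2 + 3*o - 4) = (o - 1)*(o + 1)*(o + 4)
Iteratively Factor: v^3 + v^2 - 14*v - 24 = (v + 2)*(v^2 - v - 12) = (v + 2)*(v + 3)*(v - 4)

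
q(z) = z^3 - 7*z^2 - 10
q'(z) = 3*z^2 - 14*z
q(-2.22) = -55.44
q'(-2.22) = 45.87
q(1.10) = -17.14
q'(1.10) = -11.77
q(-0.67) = -13.44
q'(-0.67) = 10.73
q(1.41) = -21.11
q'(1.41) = -13.78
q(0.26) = -10.46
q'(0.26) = -3.44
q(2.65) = -40.55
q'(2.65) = -16.03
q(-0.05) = -10.02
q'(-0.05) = 0.71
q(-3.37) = -127.77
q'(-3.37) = 81.25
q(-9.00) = -1306.00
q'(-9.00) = 369.00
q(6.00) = -46.00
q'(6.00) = 24.00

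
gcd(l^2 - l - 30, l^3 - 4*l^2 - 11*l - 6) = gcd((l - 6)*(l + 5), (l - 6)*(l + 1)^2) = l - 6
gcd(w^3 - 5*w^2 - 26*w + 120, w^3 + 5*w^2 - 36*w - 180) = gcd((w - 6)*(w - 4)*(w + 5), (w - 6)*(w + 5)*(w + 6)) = w^2 - w - 30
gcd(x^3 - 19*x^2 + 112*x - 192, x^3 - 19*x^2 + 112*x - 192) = x^3 - 19*x^2 + 112*x - 192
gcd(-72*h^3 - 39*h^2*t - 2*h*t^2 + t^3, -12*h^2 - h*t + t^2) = 3*h + t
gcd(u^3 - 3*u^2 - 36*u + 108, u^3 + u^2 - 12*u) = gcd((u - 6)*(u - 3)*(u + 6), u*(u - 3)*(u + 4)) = u - 3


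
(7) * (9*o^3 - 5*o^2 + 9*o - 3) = 63*o^3 - 35*o^2 + 63*o - 21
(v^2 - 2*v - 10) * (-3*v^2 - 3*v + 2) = -3*v^4 + 3*v^3 + 38*v^2 + 26*v - 20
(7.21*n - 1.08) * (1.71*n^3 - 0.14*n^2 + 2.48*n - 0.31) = 12.3291*n^4 - 2.8562*n^3 + 18.032*n^2 - 4.9135*n + 0.3348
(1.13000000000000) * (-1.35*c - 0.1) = -1.5255*c - 0.113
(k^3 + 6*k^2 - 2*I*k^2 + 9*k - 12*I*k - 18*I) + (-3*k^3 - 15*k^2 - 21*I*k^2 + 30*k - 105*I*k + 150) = -2*k^3 - 9*k^2 - 23*I*k^2 + 39*k - 117*I*k + 150 - 18*I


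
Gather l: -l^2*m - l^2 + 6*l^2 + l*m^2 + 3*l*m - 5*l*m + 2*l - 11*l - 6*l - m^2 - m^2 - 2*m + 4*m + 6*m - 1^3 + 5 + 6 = l^2*(5 - m) + l*(m^2 - 2*m - 15) - 2*m^2 + 8*m + 10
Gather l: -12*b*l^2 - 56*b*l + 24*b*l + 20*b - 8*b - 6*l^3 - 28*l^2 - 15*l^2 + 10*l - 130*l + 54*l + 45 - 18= 12*b - 6*l^3 + l^2*(-12*b - 43) + l*(-32*b - 66) + 27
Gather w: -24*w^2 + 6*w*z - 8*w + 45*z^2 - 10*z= -24*w^2 + w*(6*z - 8) + 45*z^2 - 10*z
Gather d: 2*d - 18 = 2*d - 18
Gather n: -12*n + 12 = 12 - 12*n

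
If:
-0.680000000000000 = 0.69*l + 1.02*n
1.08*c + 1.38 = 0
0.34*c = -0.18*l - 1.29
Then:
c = -1.28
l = -4.75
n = 2.55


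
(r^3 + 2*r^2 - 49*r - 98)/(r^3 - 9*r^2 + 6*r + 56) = (r + 7)/(r - 4)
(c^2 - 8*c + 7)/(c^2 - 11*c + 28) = (c - 1)/(c - 4)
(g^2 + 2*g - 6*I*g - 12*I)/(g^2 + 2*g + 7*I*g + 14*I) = (g - 6*I)/(g + 7*I)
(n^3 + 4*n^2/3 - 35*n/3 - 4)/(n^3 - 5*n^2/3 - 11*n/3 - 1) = (n + 4)/(n + 1)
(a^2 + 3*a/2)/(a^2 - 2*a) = (a + 3/2)/(a - 2)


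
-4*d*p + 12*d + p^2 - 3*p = (-4*d + p)*(p - 3)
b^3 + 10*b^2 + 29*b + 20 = (b + 1)*(b + 4)*(b + 5)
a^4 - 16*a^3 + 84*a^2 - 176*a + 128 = (a - 8)*(a - 4)*(a - 2)^2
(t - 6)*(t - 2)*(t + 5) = t^3 - 3*t^2 - 28*t + 60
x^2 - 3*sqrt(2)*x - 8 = (x - 4*sqrt(2))*(x + sqrt(2))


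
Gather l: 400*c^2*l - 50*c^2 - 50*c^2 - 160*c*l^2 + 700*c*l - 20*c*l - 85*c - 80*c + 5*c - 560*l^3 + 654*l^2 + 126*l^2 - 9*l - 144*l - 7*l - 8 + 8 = -100*c^2 - 160*c - 560*l^3 + l^2*(780 - 160*c) + l*(400*c^2 + 680*c - 160)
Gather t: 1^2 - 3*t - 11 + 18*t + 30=15*t + 20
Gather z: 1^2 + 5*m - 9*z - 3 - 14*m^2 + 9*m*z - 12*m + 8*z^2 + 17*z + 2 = -14*m^2 - 7*m + 8*z^2 + z*(9*m + 8)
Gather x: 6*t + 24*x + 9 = 6*t + 24*x + 9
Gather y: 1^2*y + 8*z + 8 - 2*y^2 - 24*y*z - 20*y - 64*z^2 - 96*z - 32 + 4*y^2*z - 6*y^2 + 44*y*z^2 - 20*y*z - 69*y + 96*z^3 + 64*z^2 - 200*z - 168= y^2*(4*z - 8) + y*(44*z^2 - 44*z - 88) + 96*z^3 - 288*z - 192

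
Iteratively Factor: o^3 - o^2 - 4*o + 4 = (o - 2)*(o^2 + o - 2) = (o - 2)*(o - 1)*(o + 2)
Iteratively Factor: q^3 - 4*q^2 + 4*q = (q - 2)*(q^2 - 2*q) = (q - 2)^2*(q)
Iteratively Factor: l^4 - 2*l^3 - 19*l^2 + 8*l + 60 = (l + 2)*(l^3 - 4*l^2 - 11*l + 30) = (l + 2)*(l + 3)*(l^2 - 7*l + 10) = (l - 2)*(l + 2)*(l + 3)*(l - 5)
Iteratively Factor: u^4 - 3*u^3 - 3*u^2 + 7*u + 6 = (u - 2)*(u^3 - u^2 - 5*u - 3) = (u - 2)*(u + 1)*(u^2 - 2*u - 3) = (u - 2)*(u + 1)^2*(u - 3)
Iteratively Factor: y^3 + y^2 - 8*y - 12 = (y - 3)*(y^2 + 4*y + 4) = (y - 3)*(y + 2)*(y + 2)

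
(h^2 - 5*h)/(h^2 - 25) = h/(h + 5)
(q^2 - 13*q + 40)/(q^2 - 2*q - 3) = (-q^2 + 13*q - 40)/(-q^2 + 2*q + 3)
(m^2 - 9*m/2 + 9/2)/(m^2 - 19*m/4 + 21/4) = 2*(2*m - 3)/(4*m - 7)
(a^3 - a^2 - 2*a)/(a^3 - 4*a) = (a + 1)/(a + 2)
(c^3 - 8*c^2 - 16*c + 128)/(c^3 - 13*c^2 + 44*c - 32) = (c + 4)/(c - 1)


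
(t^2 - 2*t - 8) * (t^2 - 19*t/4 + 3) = t^4 - 27*t^3/4 + 9*t^2/2 + 32*t - 24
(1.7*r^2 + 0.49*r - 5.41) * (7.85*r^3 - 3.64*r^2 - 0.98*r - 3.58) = 13.345*r^5 - 2.3415*r^4 - 45.9181*r^3 + 13.1262*r^2 + 3.5476*r + 19.3678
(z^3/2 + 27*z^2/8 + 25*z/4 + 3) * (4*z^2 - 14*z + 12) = 2*z^5 + 13*z^4/2 - 65*z^3/4 - 35*z^2 + 33*z + 36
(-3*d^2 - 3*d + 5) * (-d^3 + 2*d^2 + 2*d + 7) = 3*d^5 - 3*d^4 - 17*d^3 - 17*d^2 - 11*d + 35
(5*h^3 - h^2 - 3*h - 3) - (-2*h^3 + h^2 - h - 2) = 7*h^3 - 2*h^2 - 2*h - 1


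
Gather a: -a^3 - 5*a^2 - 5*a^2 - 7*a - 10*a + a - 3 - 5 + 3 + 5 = -a^3 - 10*a^2 - 16*a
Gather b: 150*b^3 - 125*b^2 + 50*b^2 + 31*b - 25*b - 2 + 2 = 150*b^3 - 75*b^2 + 6*b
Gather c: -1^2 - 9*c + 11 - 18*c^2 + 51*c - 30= -18*c^2 + 42*c - 20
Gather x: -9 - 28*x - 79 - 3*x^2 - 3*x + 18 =-3*x^2 - 31*x - 70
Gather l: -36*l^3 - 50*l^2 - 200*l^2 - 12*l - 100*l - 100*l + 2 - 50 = -36*l^3 - 250*l^2 - 212*l - 48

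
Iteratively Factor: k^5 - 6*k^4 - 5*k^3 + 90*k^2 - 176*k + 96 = (k + 4)*(k^4 - 10*k^3 + 35*k^2 - 50*k + 24) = (k - 1)*(k + 4)*(k^3 - 9*k^2 + 26*k - 24) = (k - 2)*(k - 1)*(k + 4)*(k^2 - 7*k + 12) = (k - 4)*(k - 2)*(k - 1)*(k + 4)*(k - 3)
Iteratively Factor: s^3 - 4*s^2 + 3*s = (s - 1)*(s^2 - 3*s) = (s - 3)*(s - 1)*(s)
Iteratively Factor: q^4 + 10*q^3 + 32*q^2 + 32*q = (q + 2)*(q^3 + 8*q^2 + 16*q) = (q + 2)*(q + 4)*(q^2 + 4*q) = q*(q + 2)*(q + 4)*(q + 4)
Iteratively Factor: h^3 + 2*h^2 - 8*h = (h - 2)*(h^2 + 4*h) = h*(h - 2)*(h + 4)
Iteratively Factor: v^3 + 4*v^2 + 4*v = (v + 2)*(v^2 + 2*v) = (v + 2)^2*(v)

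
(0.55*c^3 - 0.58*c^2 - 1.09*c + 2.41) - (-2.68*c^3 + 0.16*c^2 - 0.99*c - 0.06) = 3.23*c^3 - 0.74*c^2 - 0.1*c + 2.47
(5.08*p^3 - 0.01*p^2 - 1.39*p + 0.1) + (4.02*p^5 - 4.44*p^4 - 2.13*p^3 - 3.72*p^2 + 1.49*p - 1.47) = 4.02*p^5 - 4.44*p^4 + 2.95*p^3 - 3.73*p^2 + 0.1*p - 1.37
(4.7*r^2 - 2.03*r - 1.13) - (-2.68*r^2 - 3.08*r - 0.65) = 7.38*r^2 + 1.05*r - 0.48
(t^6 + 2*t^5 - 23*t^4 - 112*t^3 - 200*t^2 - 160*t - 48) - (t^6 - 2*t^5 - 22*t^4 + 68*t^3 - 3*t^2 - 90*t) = 4*t^5 - t^4 - 180*t^3 - 197*t^2 - 70*t - 48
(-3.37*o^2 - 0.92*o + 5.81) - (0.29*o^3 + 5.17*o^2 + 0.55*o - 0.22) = -0.29*o^3 - 8.54*o^2 - 1.47*o + 6.03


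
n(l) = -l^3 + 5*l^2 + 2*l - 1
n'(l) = -3*l^2 + 10*l + 2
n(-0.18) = -1.19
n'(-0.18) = 0.10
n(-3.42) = 90.64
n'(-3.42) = -67.29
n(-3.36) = 86.66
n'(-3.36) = -65.47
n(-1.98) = 22.40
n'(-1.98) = -29.56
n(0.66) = 2.21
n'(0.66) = 7.29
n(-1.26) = 6.42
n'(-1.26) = -15.36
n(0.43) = 0.70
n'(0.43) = 5.75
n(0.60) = 1.78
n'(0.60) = 6.92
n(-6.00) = 383.00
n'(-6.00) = -166.00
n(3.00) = 23.00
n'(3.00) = 5.00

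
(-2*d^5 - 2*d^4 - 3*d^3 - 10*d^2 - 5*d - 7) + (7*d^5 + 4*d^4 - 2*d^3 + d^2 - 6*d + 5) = 5*d^5 + 2*d^4 - 5*d^3 - 9*d^2 - 11*d - 2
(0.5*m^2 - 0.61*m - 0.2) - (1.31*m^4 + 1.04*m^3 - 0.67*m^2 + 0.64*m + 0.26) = -1.31*m^4 - 1.04*m^3 + 1.17*m^2 - 1.25*m - 0.46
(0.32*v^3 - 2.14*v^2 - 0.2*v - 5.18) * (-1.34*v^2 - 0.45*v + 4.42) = -0.4288*v^5 + 2.7236*v^4 + 2.6454*v^3 - 2.4276*v^2 + 1.447*v - 22.8956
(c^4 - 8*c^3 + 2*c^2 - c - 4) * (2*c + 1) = 2*c^5 - 15*c^4 - 4*c^3 - 9*c - 4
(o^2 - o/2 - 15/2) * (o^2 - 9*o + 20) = o^4 - 19*o^3/2 + 17*o^2 + 115*o/2 - 150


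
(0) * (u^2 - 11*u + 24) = 0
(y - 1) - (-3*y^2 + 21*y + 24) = 3*y^2 - 20*y - 25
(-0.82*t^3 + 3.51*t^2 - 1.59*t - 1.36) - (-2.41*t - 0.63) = -0.82*t^3 + 3.51*t^2 + 0.82*t - 0.73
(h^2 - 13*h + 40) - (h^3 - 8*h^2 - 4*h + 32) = -h^3 + 9*h^2 - 9*h + 8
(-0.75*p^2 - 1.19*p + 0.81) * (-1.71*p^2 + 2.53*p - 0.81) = 1.2825*p^4 + 0.1374*p^3 - 3.7883*p^2 + 3.0132*p - 0.6561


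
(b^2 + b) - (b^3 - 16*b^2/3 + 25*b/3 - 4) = -b^3 + 19*b^2/3 - 22*b/3 + 4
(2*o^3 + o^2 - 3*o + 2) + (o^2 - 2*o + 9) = 2*o^3 + 2*o^2 - 5*o + 11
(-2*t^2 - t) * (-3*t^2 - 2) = 6*t^4 + 3*t^3 + 4*t^2 + 2*t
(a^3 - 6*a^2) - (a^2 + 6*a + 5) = a^3 - 7*a^2 - 6*a - 5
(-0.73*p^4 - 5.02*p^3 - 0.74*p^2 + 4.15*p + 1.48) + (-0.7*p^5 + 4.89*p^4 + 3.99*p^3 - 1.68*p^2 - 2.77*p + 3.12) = -0.7*p^5 + 4.16*p^4 - 1.03*p^3 - 2.42*p^2 + 1.38*p + 4.6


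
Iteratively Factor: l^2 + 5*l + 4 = (l + 1)*(l + 4)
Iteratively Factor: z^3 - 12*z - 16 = (z - 4)*(z^2 + 4*z + 4) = (z - 4)*(z + 2)*(z + 2)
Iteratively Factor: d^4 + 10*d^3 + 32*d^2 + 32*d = (d)*(d^3 + 10*d^2 + 32*d + 32) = d*(d + 4)*(d^2 + 6*d + 8) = d*(d + 2)*(d + 4)*(d + 4)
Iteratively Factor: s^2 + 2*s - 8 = (s - 2)*(s + 4)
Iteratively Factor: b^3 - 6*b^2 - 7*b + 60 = (b - 4)*(b^2 - 2*b - 15) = (b - 4)*(b + 3)*(b - 5)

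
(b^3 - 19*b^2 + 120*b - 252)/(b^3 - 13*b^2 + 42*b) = (b - 6)/b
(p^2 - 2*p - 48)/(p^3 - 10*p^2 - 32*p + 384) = 1/(p - 8)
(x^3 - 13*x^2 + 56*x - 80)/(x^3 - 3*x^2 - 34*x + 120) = (x - 4)/(x + 6)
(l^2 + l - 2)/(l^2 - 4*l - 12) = (l - 1)/(l - 6)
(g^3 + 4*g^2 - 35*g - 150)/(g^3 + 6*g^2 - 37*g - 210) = (g + 5)/(g + 7)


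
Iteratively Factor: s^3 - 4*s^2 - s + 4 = (s - 4)*(s^2 - 1) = (s - 4)*(s + 1)*(s - 1)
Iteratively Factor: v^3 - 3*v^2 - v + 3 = (v - 1)*(v^2 - 2*v - 3) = (v - 1)*(v + 1)*(v - 3)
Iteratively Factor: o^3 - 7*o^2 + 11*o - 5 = (o - 1)*(o^2 - 6*o + 5) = (o - 5)*(o - 1)*(o - 1)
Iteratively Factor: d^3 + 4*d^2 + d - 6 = (d - 1)*(d^2 + 5*d + 6) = (d - 1)*(d + 2)*(d + 3)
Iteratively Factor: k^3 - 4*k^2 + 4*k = (k - 2)*(k^2 - 2*k) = k*(k - 2)*(k - 2)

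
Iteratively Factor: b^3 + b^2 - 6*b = (b - 2)*(b^2 + 3*b) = (b - 2)*(b + 3)*(b)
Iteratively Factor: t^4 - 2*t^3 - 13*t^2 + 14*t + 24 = (t + 3)*(t^3 - 5*t^2 + 2*t + 8) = (t - 2)*(t + 3)*(t^2 - 3*t - 4) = (t - 4)*(t - 2)*(t + 3)*(t + 1)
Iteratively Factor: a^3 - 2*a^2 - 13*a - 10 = (a + 2)*(a^2 - 4*a - 5) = (a - 5)*(a + 2)*(a + 1)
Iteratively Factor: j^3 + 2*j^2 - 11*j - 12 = (j - 3)*(j^2 + 5*j + 4) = (j - 3)*(j + 4)*(j + 1)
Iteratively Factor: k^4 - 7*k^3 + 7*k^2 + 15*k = (k)*(k^3 - 7*k^2 + 7*k + 15) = k*(k - 3)*(k^2 - 4*k - 5) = k*(k - 5)*(k - 3)*(k + 1)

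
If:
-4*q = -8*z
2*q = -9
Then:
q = -9/2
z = -9/4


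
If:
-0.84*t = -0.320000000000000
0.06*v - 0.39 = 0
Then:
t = 0.38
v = 6.50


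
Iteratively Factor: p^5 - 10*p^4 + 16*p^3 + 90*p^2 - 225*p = (p - 5)*(p^4 - 5*p^3 - 9*p^2 + 45*p) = (p - 5)^2*(p^3 - 9*p) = (p - 5)^2*(p + 3)*(p^2 - 3*p) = (p - 5)^2*(p - 3)*(p + 3)*(p)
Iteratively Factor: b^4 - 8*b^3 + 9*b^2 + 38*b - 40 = (b + 2)*(b^3 - 10*b^2 + 29*b - 20) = (b - 5)*(b + 2)*(b^2 - 5*b + 4) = (b - 5)*(b - 4)*(b + 2)*(b - 1)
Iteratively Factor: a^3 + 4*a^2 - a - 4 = (a + 1)*(a^2 + 3*a - 4) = (a + 1)*(a + 4)*(a - 1)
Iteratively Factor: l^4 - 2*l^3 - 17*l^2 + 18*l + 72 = (l - 4)*(l^3 + 2*l^2 - 9*l - 18) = (l - 4)*(l + 2)*(l^2 - 9) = (l - 4)*(l - 3)*(l + 2)*(l + 3)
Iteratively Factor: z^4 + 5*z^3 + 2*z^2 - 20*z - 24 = (z + 2)*(z^3 + 3*z^2 - 4*z - 12) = (z - 2)*(z + 2)*(z^2 + 5*z + 6) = (z - 2)*(z + 2)*(z + 3)*(z + 2)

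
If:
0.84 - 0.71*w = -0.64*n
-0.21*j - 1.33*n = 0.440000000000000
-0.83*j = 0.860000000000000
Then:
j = -1.04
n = -0.17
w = 1.03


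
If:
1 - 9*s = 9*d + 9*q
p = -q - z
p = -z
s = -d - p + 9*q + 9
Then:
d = 1/9 - s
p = 80/9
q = 0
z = -80/9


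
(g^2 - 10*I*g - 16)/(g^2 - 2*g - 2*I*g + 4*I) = (g - 8*I)/(g - 2)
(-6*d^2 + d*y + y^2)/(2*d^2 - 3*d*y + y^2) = (3*d + y)/(-d + y)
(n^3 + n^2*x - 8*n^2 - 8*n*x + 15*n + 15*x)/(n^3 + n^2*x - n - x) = (n^2 - 8*n + 15)/(n^2 - 1)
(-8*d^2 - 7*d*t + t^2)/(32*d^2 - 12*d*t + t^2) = (d + t)/(-4*d + t)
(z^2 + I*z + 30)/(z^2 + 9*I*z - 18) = (z - 5*I)/(z + 3*I)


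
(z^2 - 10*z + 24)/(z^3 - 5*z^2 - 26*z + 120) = 1/(z + 5)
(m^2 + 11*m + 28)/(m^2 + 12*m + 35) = (m + 4)/(m + 5)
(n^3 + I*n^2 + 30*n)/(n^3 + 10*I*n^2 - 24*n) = (n - 5*I)/(n + 4*I)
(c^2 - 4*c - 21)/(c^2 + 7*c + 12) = (c - 7)/(c + 4)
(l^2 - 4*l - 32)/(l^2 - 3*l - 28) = (l - 8)/(l - 7)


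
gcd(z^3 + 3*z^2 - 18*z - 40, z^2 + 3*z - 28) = z - 4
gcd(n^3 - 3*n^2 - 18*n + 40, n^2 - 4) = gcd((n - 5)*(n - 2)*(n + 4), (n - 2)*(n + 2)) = n - 2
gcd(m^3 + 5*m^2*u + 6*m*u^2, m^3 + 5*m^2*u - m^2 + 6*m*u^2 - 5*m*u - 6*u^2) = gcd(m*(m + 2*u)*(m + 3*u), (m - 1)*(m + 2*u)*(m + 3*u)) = m^2 + 5*m*u + 6*u^2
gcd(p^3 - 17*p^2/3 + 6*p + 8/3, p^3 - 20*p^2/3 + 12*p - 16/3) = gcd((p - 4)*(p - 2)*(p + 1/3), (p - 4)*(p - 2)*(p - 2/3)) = p^2 - 6*p + 8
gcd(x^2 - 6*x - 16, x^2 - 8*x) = x - 8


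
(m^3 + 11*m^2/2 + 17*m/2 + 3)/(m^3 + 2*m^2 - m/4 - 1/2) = 2*(m + 3)/(2*m - 1)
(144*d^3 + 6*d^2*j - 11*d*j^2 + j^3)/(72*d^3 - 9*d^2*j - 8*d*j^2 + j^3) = (6*d - j)/(3*d - j)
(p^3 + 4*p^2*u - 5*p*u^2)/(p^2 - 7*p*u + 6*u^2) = p*(p + 5*u)/(p - 6*u)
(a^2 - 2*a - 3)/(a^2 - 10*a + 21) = (a + 1)/(a - 7)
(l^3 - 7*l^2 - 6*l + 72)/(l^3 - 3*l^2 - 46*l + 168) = (l + 3)/(l + 7)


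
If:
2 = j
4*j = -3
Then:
No Solution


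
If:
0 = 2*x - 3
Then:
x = 3/2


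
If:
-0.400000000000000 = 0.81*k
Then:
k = -0.49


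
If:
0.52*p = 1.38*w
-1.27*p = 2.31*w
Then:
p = 0.00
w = 0.00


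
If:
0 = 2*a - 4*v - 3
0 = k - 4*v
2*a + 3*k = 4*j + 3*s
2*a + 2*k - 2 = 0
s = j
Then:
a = 4/3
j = 5/21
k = -1/3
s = 5/21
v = -1/12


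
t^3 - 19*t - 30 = (t - 5)*(t + 2)*(t + 3)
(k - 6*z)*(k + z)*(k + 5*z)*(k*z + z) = k^4*z + k^3*z - 31*k^2*z^3 - 30*k*z^4 - 31*k*z^3 - 30*z^4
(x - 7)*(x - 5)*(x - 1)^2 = x^4 - 14*x^3 + 60*x^2 - 82*x + 35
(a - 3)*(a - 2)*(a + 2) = a^3 - 3*a^2 - 4*a + 12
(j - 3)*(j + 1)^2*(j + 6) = j^4 + 5*j^3 - 11*j^2 - 33*j - 18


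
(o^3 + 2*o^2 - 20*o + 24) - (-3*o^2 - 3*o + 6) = o^3 + 5*o^2 - 17*o + 18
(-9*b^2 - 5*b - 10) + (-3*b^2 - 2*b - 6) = -12*b^2 - 7*b - 16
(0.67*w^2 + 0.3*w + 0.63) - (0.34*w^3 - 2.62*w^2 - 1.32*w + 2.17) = -0.34*w^3 + 3.29*w^2 + 1.62*w - 1.54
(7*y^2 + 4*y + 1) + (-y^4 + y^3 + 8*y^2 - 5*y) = -y^4 + y^3 + 15*y^2 - y + 1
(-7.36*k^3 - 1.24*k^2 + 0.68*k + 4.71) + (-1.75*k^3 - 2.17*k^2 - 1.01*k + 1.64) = -9.11*k^3 - 3.41*k^2 - 0.33*k + 6.35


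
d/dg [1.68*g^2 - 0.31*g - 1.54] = 3.36*g - 0.31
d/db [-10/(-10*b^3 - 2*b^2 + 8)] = 5*b*(-15*b - 2)/(5*b^3 + b^2 - 4)^2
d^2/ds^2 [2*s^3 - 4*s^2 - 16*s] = 12*s - 8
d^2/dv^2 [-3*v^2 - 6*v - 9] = -6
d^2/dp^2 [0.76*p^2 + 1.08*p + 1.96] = 1.52000000000000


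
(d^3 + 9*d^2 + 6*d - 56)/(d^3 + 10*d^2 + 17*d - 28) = (d - 2)/(d - 1)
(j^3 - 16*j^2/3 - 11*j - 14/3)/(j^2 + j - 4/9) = 3*(3*j^3 - 16*j^2 - 33*j - 14)/(9*j^2 + 9*j - 4)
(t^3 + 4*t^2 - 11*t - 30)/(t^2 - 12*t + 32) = (t^3 + 4*t^2 - 11*t - 30)/(t^2 - 12*t + 32)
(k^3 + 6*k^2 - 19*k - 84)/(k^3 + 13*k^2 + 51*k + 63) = (k - 4)/(k + 3)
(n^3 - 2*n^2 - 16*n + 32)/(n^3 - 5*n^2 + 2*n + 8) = (n + 4)/(n + 1)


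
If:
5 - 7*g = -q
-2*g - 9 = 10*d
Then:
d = -q/35 - 73/70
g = q/7 + 5/7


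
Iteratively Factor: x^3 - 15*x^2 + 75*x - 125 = (x - 5)*(x^2 - 10*x + 25) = (x - 5)^2*(x - 5)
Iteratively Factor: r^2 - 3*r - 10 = (r - 5)*(r + 2)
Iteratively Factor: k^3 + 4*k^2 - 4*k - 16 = (k + 2)*(k^2 + 2*k - 8) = (k - 2)*(k + 2)*(k + 4)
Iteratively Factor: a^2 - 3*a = (a - 3)*(a)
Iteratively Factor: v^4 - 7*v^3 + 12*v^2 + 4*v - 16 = (v - 2)*(v^3 - 5*v^2 + 2*v + 8) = (v - 4)*(v - 2)*(v^2 - v - 2) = (v - 4)*(v - 2)^2*(v + 1)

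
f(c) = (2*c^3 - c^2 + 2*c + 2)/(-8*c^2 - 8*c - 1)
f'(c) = (16*c + 8)*(2*c^3 - c^2 + 2*c + 2)/(-8*c^2 - 8*c - 1)^2 + (6*c^2 - 2*c + 2)/(-8*c^2 - 8*c - 1) = 2*(-8*c^4 - 16*c^3 + 9*c^2 + 17*c + 7)/(64*c^4 + 128*c^3 + 80*c^2 + 16*c + 1)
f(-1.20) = 1.81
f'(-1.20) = 2.49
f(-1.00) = 3.00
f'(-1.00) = 14.00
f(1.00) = -0.29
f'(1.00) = 0.06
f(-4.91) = 1.74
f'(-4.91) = -0.22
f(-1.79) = 1.32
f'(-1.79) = 0.20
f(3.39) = -0.63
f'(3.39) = -0.21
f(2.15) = -0.39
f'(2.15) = -0.16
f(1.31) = -0.29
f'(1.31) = -0.05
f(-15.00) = 4.17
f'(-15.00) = -0.25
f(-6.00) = 1.98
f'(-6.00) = -0.23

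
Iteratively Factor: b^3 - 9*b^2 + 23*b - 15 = (b - 3)*(b^2 - 6*b + 5) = (b - 5)*(b - 3)*(b - 1)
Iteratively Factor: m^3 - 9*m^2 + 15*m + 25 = (m + 1)*(m^2 - 10*m + 25) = (m - 5)*(m + 1)*(m - 5)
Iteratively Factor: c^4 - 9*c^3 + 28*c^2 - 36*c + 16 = (c - 2)*(c^3 - 7*c^2 + 14*c - 8) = (c - 4)*(c - 2)*(c^2 - 3*c + 2) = (c - 4)*(c - 2)^2*(c - 1)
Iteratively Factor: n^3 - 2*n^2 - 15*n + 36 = (n - 3)*(n^2 + n - 12) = (n - 3)^2*(n + 4)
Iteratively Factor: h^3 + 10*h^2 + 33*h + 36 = (h + 4)*(h^2 + 6*h + 9) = (h + 3)*(h + 4)*(h + 3)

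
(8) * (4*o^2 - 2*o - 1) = 32*o^2 - 16*o - 8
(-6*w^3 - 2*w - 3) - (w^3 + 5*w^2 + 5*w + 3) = -7*w^3 - 5*w^2 - 7*w - 6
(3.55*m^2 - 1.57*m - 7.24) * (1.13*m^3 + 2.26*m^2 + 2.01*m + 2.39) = 4.0115*m^5 + 6.2489*m^4 - 4.5939*m^3 - 11.0336*m^2 - 18.3047*m - 17.3036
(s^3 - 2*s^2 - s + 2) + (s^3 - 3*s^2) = 2*s^3 - 5*s^2 - s + 2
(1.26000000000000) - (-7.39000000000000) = 8.65000000000000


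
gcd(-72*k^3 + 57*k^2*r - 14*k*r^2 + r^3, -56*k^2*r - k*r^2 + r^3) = -8*k + r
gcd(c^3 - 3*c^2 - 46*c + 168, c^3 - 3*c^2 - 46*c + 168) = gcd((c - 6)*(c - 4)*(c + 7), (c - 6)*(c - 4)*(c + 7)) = c^3 - 3*c^2 - 46*c + 168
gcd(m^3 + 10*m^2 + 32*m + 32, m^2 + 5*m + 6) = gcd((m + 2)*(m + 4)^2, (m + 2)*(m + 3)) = m + 2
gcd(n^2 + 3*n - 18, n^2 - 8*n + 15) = n - 3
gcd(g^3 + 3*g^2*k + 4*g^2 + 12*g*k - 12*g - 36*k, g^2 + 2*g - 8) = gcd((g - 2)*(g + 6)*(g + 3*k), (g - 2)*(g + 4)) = g - 2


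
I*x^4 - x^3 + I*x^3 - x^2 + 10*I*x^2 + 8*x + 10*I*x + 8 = (x - 2*I)*(x - I)*(x + 4*I)*(I*x + I)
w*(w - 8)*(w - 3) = w^3 - 11*w^2 + 24*w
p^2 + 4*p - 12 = (p - 2)*(p + 6)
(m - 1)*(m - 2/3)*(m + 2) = m^3 + m^2/3 - 8*m/3 + 4/3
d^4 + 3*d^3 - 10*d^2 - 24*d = d*(d - 3)*(d + 2)*(d + 4)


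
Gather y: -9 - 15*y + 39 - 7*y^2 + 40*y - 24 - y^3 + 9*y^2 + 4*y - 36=-y^3 + 2*y^2 + 29*y - 30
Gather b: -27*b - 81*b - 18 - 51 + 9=-108*b - 60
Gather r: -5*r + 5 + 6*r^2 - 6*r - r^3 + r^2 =-r^3 + 7*r^2 - 11*r + 5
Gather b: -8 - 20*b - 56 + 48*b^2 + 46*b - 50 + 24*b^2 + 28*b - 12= 72*b^2 + 54*b - 126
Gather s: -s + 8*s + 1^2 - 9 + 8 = 7*s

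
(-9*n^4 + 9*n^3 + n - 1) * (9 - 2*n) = 18*n^5 - 99*n^4 + 81*n^3 - 2*n^2 + 11*n - 9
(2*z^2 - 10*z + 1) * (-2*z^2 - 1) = -4*z^4 + 20*z^3 - 4*z^2 + 10*z - 1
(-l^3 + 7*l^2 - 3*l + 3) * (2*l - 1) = -2*l^4 + 15*l^3 - 13*l^2 + 9*l - 3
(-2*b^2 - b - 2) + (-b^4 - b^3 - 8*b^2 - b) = -b^4 - b^3 - 10*b^2 - 2*b - 2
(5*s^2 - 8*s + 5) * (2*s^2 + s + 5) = 10*s^4 - 11*s^3 + 27*s^2 - 35*s + 25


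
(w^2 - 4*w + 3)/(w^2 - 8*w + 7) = (w - 3)/(w - 7)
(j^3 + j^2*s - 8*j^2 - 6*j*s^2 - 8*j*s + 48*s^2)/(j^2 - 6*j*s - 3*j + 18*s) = (j^3 + j^2*s - 8*j^2 - 6*j*s^2 - 8*j*s + 48*s^2)/(j^2 - 6*j*s - 3*j + 18*s)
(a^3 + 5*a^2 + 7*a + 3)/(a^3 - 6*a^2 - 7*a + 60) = (a^2 + 2*a + 1)/(a^2 - 9*a + 20)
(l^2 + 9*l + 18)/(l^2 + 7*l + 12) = (l + 6)/(l + 4)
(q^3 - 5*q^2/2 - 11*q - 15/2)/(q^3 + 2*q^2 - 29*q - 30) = (q + 3/2)/(q + 6)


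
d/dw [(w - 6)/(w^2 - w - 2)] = (w^2 - w - (w - 6)*(2*w - 1) - 2)/(-w^2 + w + 2)^2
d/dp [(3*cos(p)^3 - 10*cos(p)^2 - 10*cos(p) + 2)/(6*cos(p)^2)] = (-3 - 10/cos(p)^2 + 4/cos(p)^3)*sin(p)/6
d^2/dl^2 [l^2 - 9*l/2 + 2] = 2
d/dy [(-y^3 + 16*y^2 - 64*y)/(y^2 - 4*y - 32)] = (-y^2 - 8*y + 32)/(y^2 + 8*y + 16)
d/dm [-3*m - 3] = -3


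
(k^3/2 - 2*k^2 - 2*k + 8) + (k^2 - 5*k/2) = k^3/2 - k^2 - 9*k/2 + 8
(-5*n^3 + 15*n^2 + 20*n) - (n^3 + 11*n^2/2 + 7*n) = -6*n^3 + 19*n^2/2 + 13*n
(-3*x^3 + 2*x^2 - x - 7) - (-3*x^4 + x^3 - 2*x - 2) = 3*x^4 - 4*x^3 + 2*x^2 + x - 5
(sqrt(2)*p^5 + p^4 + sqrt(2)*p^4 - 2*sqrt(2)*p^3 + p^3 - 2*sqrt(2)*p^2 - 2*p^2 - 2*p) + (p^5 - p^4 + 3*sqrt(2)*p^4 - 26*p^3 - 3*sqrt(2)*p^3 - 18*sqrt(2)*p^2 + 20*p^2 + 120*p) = p^5 + sqrt(2)*p^5 + 4*sqrt(2)*p^4 - 25*p^3 - 5*sqrt(2)*p^3 - 20*sqrt(2)*p^2 + 18*p^2 + 118*p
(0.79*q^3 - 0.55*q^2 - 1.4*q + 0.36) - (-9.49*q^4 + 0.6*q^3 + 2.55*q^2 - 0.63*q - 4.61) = 9.49*q^4 + 0.19*q^3 - 3.1*q^2 - 0.77*q + 4.97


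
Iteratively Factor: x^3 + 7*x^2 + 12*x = (x + 4)*(x^2 + 3*x) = (x + 3)*(x + 4)*(x)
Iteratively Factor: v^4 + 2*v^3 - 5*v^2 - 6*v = (v + 1)*(v^3 + v^2 - 6*v) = v*(v + 1)*(v^2 + v - 6) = v*(v - 2)*(v + 1)*(v + 3)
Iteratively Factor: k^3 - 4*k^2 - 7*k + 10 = (k - 1)*(k^2 - 3*k - 10) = (k - 1)*(k + 2)*(k - 5)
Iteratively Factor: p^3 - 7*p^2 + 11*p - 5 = (p - 5)*(p^2 - 2*p + 1) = (p - 5)*(p - 1)*(p - 1)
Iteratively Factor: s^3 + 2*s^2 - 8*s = (s - 2)*(s^2 + 4*s) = s*(s - 2)*(s + 4)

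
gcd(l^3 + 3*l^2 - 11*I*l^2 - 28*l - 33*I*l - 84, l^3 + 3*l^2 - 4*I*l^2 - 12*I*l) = l^2 + l*(3 - 4*I) - 12*I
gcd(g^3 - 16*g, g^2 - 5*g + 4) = g - 4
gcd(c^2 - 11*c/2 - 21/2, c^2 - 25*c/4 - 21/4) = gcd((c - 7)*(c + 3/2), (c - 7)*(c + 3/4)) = c - 7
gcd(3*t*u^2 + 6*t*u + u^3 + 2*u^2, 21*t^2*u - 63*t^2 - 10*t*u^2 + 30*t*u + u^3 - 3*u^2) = 1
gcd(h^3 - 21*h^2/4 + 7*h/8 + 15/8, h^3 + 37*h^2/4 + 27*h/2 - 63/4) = h - 3/4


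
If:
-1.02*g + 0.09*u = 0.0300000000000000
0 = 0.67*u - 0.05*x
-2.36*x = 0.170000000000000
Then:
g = -0.03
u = -0.01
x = -0.07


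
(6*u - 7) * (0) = 0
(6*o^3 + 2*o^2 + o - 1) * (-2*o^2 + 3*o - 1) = -12*o^5 + 14*o^4 - 2*o^3 + 3*o^2 - 4*o + 1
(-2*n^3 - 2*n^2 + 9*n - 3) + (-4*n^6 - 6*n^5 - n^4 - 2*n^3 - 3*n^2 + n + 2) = -4*n^6 - 6*n^5 - n^4 - 4*n^3 - 5*n^2 + 10*n - 1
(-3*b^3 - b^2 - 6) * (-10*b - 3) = 30*b^4 + 19*b^3 + 3*b^2 + 60*b + 18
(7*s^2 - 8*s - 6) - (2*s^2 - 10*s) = 5*s^2 + 2*s - 6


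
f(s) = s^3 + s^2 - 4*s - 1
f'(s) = 3*s^2 + 2*s - 4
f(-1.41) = 3.82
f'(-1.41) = -0.86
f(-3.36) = -14.20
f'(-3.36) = 23.15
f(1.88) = 1.66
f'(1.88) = 10.36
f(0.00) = -1.00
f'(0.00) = -4.00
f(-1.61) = 3.86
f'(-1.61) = 0.56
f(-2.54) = -0.78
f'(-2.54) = 10.27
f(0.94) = -3.05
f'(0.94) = 0.53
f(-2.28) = 1.47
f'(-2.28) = 7.04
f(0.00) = -1.00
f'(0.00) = -4.00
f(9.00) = 773.00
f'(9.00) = 257.00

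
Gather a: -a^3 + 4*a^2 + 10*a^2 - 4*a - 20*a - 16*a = -a^3 + 14*a^2 - 40*a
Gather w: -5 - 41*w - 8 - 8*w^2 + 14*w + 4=-8*w^2 - 27*w - 9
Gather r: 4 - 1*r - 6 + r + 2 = 0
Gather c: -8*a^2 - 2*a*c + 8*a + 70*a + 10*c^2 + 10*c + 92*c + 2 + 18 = -8*a^2 + 78*a + 10*c^2 + c*(102 - 2*a) + 20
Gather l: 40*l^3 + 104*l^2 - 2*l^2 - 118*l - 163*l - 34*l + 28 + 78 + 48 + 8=40*l^3 + 102*l^2 - 315*l + 162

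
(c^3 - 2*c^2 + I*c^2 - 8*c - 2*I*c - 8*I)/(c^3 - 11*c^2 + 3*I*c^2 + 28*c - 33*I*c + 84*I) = (c^2 + c*(2 + I) + 2*I)/(c^2 + c*(-7 + 3*I) - 21*I)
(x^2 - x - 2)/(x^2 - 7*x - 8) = (x - 2)/(x - 8)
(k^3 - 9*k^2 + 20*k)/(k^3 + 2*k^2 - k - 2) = k*(k^2 - 9*k + 20)/(k^3 + 2*k^2 - k - 2)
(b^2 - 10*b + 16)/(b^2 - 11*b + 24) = (b - 2)/(b - 3)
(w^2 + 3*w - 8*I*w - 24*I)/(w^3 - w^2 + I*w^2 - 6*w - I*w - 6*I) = (w^2 + w*(3 - 8*I) - 24*I)/(w^3 + w^2*(-1 + I) - w*(6 + I) - 6*I)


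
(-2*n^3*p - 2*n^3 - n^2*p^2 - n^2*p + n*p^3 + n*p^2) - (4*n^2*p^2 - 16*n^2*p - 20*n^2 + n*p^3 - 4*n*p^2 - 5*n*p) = -2*n^3*p - 2*n^3 - 5*n^2*p^2 + 15*n^2*p + 20*n^2 + 5*n*p^2 + 5*n*p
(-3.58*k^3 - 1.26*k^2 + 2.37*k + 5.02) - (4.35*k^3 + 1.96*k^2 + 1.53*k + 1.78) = -7.93*k^3 - 3.22*k^2 + 0.84*k + 3.24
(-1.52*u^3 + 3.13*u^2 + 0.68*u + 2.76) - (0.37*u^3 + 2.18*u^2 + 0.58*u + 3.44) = -1.89*u^3 + 0.95*u^2 + 0.1*u - 0.68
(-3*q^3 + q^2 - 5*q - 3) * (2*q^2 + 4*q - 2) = -6*q^5 - 10*q^4 - 28*q^2 - 2*q + 6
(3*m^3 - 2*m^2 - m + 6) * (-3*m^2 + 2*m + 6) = -9*m^5 + 12*m^4 + 17*m^3 - 32*m^2 + 6*m + 36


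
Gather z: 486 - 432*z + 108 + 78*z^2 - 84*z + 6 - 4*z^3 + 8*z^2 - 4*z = -4*z^3 + 86*z^2 - 520*z + 600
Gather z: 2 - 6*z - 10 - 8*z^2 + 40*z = -8*z^2 + 34*z - 8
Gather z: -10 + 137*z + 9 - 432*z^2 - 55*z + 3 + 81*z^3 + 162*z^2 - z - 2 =81*z^3 - 270*z^2 + 81*z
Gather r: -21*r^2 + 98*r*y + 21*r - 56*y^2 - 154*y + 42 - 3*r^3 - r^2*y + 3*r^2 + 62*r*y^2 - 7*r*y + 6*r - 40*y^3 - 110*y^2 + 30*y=-3*r^3 + r^2*(-y - 18) + r*(62*y^2 + 91*y + 27) - 40*y^3 - 166*y^2 - 124*y + 42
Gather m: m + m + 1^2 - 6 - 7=2*m - 12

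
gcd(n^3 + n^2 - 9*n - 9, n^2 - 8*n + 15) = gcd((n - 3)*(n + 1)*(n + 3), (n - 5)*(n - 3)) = n - 3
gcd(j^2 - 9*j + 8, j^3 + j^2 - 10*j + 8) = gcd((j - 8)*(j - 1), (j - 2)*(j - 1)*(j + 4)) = j - 1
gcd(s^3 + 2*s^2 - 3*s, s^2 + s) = s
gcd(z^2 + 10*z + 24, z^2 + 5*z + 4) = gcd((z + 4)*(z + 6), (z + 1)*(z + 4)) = z + 4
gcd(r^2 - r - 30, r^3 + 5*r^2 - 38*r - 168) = r - 6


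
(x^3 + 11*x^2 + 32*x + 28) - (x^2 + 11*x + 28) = x^3 + 10*x^2 + 21*x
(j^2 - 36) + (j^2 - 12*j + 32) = 2*j^2 - 12*j - 4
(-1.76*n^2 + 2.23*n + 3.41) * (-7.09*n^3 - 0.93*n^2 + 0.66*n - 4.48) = 12.4784*n^5 - 14.1739*n^4 - 27.4124*n^3 + 6.1853*n^2 - 7.7398*n - 15.2768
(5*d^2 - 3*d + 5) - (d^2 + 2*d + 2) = 4*d^2 - 5*d + 3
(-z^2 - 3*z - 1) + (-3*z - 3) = -z^2 - 6*z - 4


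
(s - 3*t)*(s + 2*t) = s^2 - s*t - 6*t^2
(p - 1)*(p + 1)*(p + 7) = p^3 + 7*p^2 - p - 7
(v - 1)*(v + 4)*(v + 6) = v^3 + 9*v^2 + 14*v - 24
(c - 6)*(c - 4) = c^2 - 10*c + 24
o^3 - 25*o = o*(o - 5)*(o + 5)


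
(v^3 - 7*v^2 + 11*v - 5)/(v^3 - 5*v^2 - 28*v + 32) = (v^2 - 6*v + 5)/(v^2 - 4*v - 32)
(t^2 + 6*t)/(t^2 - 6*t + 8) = t*(t + 6)/(t^2 - 6*t + 8)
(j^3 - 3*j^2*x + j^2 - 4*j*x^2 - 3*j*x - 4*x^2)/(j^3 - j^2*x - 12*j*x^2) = (j^2 + j*x + j + x)/(j*(j + 3*x))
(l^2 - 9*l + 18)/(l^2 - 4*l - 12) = (l - 3)/(l + 2)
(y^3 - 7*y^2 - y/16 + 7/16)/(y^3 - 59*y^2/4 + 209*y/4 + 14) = (y - 1/4)/(y - 8)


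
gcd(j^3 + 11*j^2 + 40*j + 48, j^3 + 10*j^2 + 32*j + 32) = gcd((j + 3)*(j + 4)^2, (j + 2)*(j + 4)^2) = j^2 + 8*j + 16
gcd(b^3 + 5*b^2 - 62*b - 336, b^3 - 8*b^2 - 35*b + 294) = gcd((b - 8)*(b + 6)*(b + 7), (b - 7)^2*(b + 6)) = b + 6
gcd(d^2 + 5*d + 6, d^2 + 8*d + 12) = d + 2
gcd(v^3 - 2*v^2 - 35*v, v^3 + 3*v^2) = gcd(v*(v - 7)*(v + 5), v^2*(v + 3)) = v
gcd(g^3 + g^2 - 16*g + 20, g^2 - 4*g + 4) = g^2 - 4*g + 4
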